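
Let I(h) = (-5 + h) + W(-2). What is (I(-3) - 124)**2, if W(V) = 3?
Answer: 16641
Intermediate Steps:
I(h) = -2 + h (I(h) = (-5 + h) + 3 = -2 + h)
(I(-3) - 124)**2 = ((-2 - 3) - 124)**2 = (-5 - 124)**2 = (-129)**2 = 16641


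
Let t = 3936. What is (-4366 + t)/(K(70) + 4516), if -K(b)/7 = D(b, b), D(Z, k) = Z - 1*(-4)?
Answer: -215/1999 ≈ -0.10755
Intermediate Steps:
D(Z, k) = 4 + Z (D(Z, k) = Z + 4 = 4 + Z)
K(b) = -28 - 7*b (K(b) = -7*(4 + b) = -28 - 7*b)
(-4366 + t)/(K(70) + 4516) = (-4366 + 3936)/((-28 - 7*70) + 4516) = -430/((-28 - 490) + 4516) = -430/(-518 + 4516) = -430/3998 = -430*1/3998 = -215/1999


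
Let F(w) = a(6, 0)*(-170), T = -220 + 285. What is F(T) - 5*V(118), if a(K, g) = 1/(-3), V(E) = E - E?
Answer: 170/3 ≈ 56.667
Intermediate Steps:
T = 65
V(E) = 0
a(K, g) = -1/3
F(w) = 170/3 (F(w) = -1/3*(-170) = 170/3)
F(T) - 5*V(118) = 170/3 - 5*0 = 170/3 - 1*0 = 170/3 + 0 = 170/3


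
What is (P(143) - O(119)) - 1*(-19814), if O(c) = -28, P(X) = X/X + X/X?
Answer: 19844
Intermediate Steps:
P(X) = 2 (P(X) = 1 + 1 = 2)
(P(143) - O(119)) - 1*(-19814) = (2 - 1*(-28)) - 1*(-19814) = (2 + 28) + 19814 = 30 + 19814 = 19844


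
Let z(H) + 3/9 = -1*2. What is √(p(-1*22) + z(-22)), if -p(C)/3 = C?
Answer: √573/3 ≈ 7.9791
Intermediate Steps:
p(C) = -3*C
z(H) = -7/3 (z(H) = -⅓ - 1*2 = -⅓ - 2 = -7/3)
√(p(-1*22) + z(-22)) = √(-(-3)*22 - 7/3) = √(-3*(-22) - 7/3) = √(66 - 7/3) = √(191/3) = √573/3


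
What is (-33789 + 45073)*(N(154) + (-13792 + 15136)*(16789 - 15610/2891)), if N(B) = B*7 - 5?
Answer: 15018278337244/59 ≈ 2.5455e+11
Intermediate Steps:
N(B) = -5 + 7*B (N(B) = 7*B - 5 = -5 + 7*B)
(-33789 + 45073)*(N(154) + (-13792 + 15136)*(16789 - 15610/2891)) = (-33789 + 45073)*((-5 + 7*154) + (-13792 + 15136)*(16789 - 15610/2891)) = 11284*((-5 + 1078) + 1344*(16789 - 15610*1/2891)) = 11284*(1073 + 1344*(16789 - 2230/413)) = 11284*(1073 + 1344*(6931627/413)) = 11284*(1073 + 1330872384/59) = 11284*(1330935691/59) = 15018278337244/59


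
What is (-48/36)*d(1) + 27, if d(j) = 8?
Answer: 49/3 ≈ 16.333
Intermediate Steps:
(-48/36)*d(1) + 27 = -48/36*8 + 27 = -48*1/36*8 + 27 = -4/3*8 + 27 = -32/3 + 27 = 49/3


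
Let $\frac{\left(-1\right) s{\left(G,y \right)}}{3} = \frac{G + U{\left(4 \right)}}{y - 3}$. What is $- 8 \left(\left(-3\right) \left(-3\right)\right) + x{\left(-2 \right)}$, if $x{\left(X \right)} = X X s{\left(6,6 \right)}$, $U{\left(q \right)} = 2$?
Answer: $-104$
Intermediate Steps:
$s{\left(G,y \right)} = - \frac{3 \left(2 + G\right)}{-3 + y}$ ($s{\left(G,y \right)} = - 3 \frac{G + 2}{y - 3} = - 3 \frac{2 + G}{-3 + y} = - \frac{3 \left(2 + G\right)}{-3 + y}$)
$x{\left(X \right)} = - 8 X^{2}$ ($x{\left(X \right)} = X X \frac{3 \left(-2 - 6\right)}{-3 + 6} = X^{2} \frac{3 \left(-2 - 6\right)}{3} = X^{2} \cdot 3 \cdot \frac{1}{3} \left(-8\right) = X^{2} \left(-8\right) = - 8 X^{2}$)
$- 8 \left(\left(-3\right) \left(-3\right)\right) + x{\left(-2 \right)} = - 8 \left(\left(-3\right) \left(-3\right)\right) - 8 \left(-2\right)^{2} = \left(-8\right) 9 - 32 = -72 - 32 = -104$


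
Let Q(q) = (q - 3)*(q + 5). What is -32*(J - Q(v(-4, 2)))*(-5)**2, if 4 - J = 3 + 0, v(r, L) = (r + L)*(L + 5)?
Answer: 121600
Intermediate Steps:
v(r, L) = (5 + L)*(L + r) (v(r, L) = (L + r)*(5 + L) = (5 + L)*(L + r))
Q(q) = (-3 + q)*(5 + q)
J = 1 (J = 4 - (3 + 0) = 4 - 1*3 = 4 - 3 = 1)
-32*(J - Q(v(-4, 2)))*(-5)**2 = -32*(1 - (-15 + (2**2 + 5*2 + 5*(-4) + 2*(-4))**2 + 2*(2**2 + 5*2 + 5*(-4) + 2*(-4))))*(-5)**2 = -32*(1 - (-15 + (4 + 10 - 20 - 8)**2 + 2*(4 + 10 - 20 - 8)))*25 = -32*(1 - (-15 + (-14)**2 + 2*(-14)))*25 = -32*(1 - (-15 + 196 - 28))*25 = -32*(1 - 1*153)*25 = -32*(1 - 153)*25 = -32*(-152)*25 = 4864*25 = 121600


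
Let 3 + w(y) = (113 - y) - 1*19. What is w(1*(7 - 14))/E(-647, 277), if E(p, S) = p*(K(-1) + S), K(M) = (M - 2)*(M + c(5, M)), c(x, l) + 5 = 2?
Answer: -98/186983 ≈ -0.00052411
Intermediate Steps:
c(x, l) = -3 (c(x, l) = -5 + 2 = -3)
w(y) = 91 - y (w(y) = -3 + ((113 - y) - 1*19) = -3 + ((113 - y) - 19) = -3 + (94 - y) = 91 - y)
K(M) = (-3 + M)*(-2 + M) (K(M) = (M - 2)*(M - 3) = (-2 + M)*(-3 + M) = (-3 + M)*(-2 + M))
E(p, S) = p*(12 + S) (E(p, S) = p*((6 + (-1)² - 5*(-1)) + S) = p*((6 + 1 + 5) + S) = p*(12 + S))
w(1*(7 - 14))/E(-647, 277) = (91 - (7 - 14))/((-647*(12 + 277))) = (91 - (-7))/((-647*289)) = (91 - 1*(-7))/(-186983) = (91 + 7)*(-1/186983) = 98*(-1/186983) = -98/186983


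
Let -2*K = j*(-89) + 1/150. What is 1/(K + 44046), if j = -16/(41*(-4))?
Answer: 12300/541819159 ≈ 2.2701e-5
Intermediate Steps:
j = 4/41 (j = -16/(-164) = -16*(-1/164) = 4/41 ≈ 0.097561)
K = 53359/12300 (K = -((4/41)*(-89) + 1/150)/2 = -(-356/41 + 1/150)/2 = -½*(-53359/6150) = 53359/12300 ≈ 4.3381)
1/(K + 44046) = 1/(53359/12300 + 44046) = 1/(541819159/12300) = 12300/541819159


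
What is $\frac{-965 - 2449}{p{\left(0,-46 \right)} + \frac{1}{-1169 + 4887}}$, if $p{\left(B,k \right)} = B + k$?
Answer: $\frac{4231084}{57009} \approx 74.218$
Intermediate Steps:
$\frac{-965 - 2449}{p{\left(0,-46 \right)} + \frac{1}{-1169 + 4887}} = \frac{-965 - 2449}{\left(0 - 46\right) + \frac{1}{-1169 + 4887}} = - \frac{3414}{-46 + \frac{1}{3718}} = - \frac{3414}{- \frac{171027}{3718}} = \left(-3414\right) \left(- \frac{3718}{171027}\right) = \frac{4231084}{57009}$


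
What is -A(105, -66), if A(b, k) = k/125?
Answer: 66/125 ≈ 0.52800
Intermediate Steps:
A(b, k) = k/125 (A(b, k) = k*(1/125) = k/125)
-A(105, -66) = -(-66)/125 = -1*(-66/125) = 66/125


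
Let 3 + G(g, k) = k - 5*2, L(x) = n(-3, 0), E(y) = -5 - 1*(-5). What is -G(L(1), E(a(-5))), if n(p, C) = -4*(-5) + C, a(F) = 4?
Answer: 13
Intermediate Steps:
E(y) = 0 (E(y) = -5 + 5 = 0)
n(p, C) = 20 + C
L(x) = 20 (L(x) = 20 + 0 = 20)
G(g, k) = -13 + k (G(g, k) = -3 + (k - 5*2) = -3 + (k - 10) = -3 + (-10 + k) = -13 + k)
-G(L(1), E(a(-5))) = -(-13 + 0) = -1*(-13) = 13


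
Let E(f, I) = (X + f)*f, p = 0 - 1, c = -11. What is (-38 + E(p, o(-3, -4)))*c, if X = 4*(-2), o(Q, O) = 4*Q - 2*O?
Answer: 319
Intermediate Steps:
o(Q, O) = -2*O + 4*Q
X = -8
p = -1
E(f, I) = f*(-8 + f) (E(f, I) = (-8 + f)*f = f*(-8 + f))
(-38 + E(p, o(-3, -4)))*c = (-38 - (-8 - 1))*(-11) = (-38 - 1*(-9))*(-11) = (-38 + 9)*(-11) = -29*(-11) = 319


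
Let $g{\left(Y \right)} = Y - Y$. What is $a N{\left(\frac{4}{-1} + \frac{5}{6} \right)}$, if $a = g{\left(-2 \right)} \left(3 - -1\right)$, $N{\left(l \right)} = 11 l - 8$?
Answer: $0$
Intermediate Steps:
$g{\left(Y \right)} = 0$
$N{\left(l \right)} = -8 + 11 l$
$a = 0$ ($a = 0 \left(3 - -1\right) = 0 \left(3 + 1\right) = 0 \cdot 4 = 0$)
$a N{\left(\frac{4}{-1} + \frac{5}{6} \right)} = 0 \left(-8 + 11 \left(\frac{4}{-1} + \frac{5}{6}\right)\right) = 0 \left(-8 + 11 \left(4 \left(-1\right) + 5 \cdot \frac{1}{6}\right)\right) = 0 \left(-8 + 11 \left(-4 + \frac{5}{6}\right)\right) = 0 \left(-8 + 11 \left(- \frac{19}{6}\right)\right) = 0 \left(-8 - \frac{209}{6}\right) = 0 \left(- \frac{257}{6}\right) = 0$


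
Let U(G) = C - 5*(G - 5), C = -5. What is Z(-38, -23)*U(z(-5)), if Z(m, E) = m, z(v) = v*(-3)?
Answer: 2090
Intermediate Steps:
z(v) = -3*v
U(G) = 20 - 5*G (U(G) = -5 - 5*(G - 5) = -5 - 5*(-5 + G) = -5 + (25 - 5*G) = 20 - 5*G)
Z(-38, -23)*U(z(-5)) = -38*(20 - (-15)*(-5)) = -38*(20 - 5*15) = -38*(20 - 75) = -38*(-55) = 2090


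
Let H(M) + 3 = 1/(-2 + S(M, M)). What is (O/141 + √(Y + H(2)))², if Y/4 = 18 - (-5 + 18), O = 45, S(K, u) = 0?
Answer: 73347/4418 + 15*√66/47 ≈ 19.195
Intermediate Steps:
H(M) = -7/2 (H(M) = -3 + 1/(-2 + 0) = -3 + 1/(-2) = -3 - ½ = -7/2)
Y = 20 (Y = 4*(18 - (-5 + 18)) = 4*(18 - 1*13) = 4*(18 - 13) = 4*5 = 20)
(O/141 + √(Y + H(2)))² = (45/141 + √(20 - 7/2))² = (45*(1/141) + √(33/2))² = (15/47 + √66/2)²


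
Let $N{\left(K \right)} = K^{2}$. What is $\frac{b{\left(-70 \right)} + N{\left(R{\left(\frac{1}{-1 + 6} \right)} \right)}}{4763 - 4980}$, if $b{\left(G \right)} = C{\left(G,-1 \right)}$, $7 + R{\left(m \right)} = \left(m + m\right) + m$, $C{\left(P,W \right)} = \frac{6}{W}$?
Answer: $- \frac{874}{5425} \approx -0.16111$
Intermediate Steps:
$R{\left(m \right)} = -7 + 3 m$ ($R{\left(m \right)} = -7 + \left(\left(m + m\right) + m\right) = -7 + \left(2 m + m\right) = -7 + 3 m$)
$b{\left(G \right)} = -6$ ($b{\left(G \right)} = \frac{6}{-1} = 6 \left(-1\right) = -6$)
$\frac{b{\left(-70 \right)} + N{\left(R{\left(\frac{1}{-1 + 6} \right)} \right)}}{4763 - 4980} = \frac{-6 + \left(-7 + \frac{3}{-1 + 6}\right)^{2}}{4763 - 4980} = \frac{-6 + \left(-7 + \frac{3}{5}\right)^{2}}{-217} = \left(-6 + \left(-7 + 3 \cdot \frac{1}{5}\right)^{2}\right) \left(- \frac{1}{217}\right) = \left(-6 + \left(-7 + \frac{3}{5}\right)^{2}\right) \left(- \frac{1}{217}\right) = \left(-6 + \left(- \frac{32}{5}\right)^{2}\right) \left(- \frac{1}{217}\right) = \left(-6 + \frac{1024}{25}\right) \left(- \frac{1}{217}\right) = \frac{874}{25} \left(- \frac{1}{217}\right) = - \frac{874}{5425}$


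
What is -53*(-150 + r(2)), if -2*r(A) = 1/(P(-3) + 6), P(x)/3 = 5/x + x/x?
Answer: 63653/8 ≈ 7956.6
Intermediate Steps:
P(x) = 3 + 15/x (P(x) = 3*(5/x + x/x) = 3*(5/x + 1) = 3*(1 + 5/x) = 3 + 15/x)
r(A) = -⅛ (r(A) = -1/(2*((3 + 15/(-3)) + 6)) = -1/(2*((3 + 15*(-⅓)) + 6)) = -1/(2*((3 - 5) + 6)) = -1/(2*(-2 + 6)) = -½/4 = -½*¼ = -⅛)
-53*(-150 + r(2)) = -53*(-150 - ⅛) = -53*(-1201/8) = 63653/8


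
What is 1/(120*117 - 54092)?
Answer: -1/40052 ≈ -2.4968e-5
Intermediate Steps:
1/(120*117 - 54092) = 1/(14040 - 54092) = 1/(-40052) = -1/40052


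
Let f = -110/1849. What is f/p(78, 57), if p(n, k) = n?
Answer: -55/72111 ≈ -0.00076271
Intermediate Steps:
f = -110/1849 (f = -110*1/1849 = -110/1849 ≈ -0.059492)
f/p(78, 57) = -110/1849/78 = -110/1849*1/78 = -55/72111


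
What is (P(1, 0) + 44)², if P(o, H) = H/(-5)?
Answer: 1936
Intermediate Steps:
P(o, H) = -H/5 (P(o, H) = H*(-⅕) = -H/5)
(P(1, 0) + 44)² = (-⅕*0 + 44)² = (0 + 44)² = 44² = 1936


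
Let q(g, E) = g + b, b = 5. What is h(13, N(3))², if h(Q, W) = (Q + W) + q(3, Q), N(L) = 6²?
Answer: 3249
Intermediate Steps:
q(g, E) = 5 + g (q(g, E) = g + 5 = 5 + g)
N(L) = 36
h(Q, W) = 8 + Q + W (h(Q, W) = (Q + W) + (5 + 3) = (Q + W) + 8 = 8 + Q + W)
h(13, N(3))² = (8 + 13 + 36)² = 57² = 3249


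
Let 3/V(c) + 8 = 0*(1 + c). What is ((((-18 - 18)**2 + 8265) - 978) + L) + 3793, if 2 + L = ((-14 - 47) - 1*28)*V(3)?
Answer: 99259/8 ≈ 12407.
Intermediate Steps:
V(c) = -3/8 (V(c) = 3/(-8 + 0*(1 + c)) = 3/(-8 + 0) = 3/(-8) = 3*(-1/8) = -3/8)
L = 251/8 (L = -2 + ((-14 - 47) - 1*28)*(-3/8) = -2 + (-61 - 28)*(-3/8) = -2 - 89*(-3/8) = -2 + 267/8 = 251/8 ≈ 31.375)
((((-18 - 18)**2 + 8265) - 978) + L) + 3793 = ((((-18 - 18)**2 + 8265) - 978) + 251/8) + 3793 = ((((-36)**2 + 8265) - 978) + 251/8) + 3793 = (((1296 + 8265) - 978) + 251/8) + 3793 = ((9561 - 978) + 251/8) + 3793 = (8583 + 251/8) + 3793 = 68915/8 + 3793 = 99259/8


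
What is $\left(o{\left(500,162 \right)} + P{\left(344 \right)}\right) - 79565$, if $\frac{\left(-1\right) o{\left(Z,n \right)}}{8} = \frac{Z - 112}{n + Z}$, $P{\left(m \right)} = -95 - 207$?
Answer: $- \frac{26437529}{331} \approx -79872.0$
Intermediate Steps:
$P{\left(m \right)} = -302$
$o{\left(Z,n \right)} = - \frac{8 \left(-112 + Z\right)}{Z + n}$ ($o{\left(Z,n \right)} = - 8 \frac{Z - 112}{n + Z} = - 8 \frac{-112 + Z}{Z + n} = - \frac{8 \left(-112 + Z\right)}{Z + n}$)
$\left(o{\left(500,162 \right)} + P{\left(344 \right)}\right) - 79565 = \left(\frac{8 \left(112 - 500\right)}{500 + 162} - 302\right) - 79565 = \left(\frac{8 \left(112 - 500\right)}{662} - 302\right) - 79565 = \left(8 \cdot \frac{1}{662} \left(-388\right) - 302\right) - 79565 = \left(- \frac{1552}{331} - 302\right) - 79565 = - \frac{101514}{331} - 79565 = - \frac{26437529}{331}$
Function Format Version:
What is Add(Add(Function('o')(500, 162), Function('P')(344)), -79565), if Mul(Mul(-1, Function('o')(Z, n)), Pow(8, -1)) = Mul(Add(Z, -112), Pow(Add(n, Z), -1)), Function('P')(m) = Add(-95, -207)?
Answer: Rational(-26437529, 331) ≈ -79872.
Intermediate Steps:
Function('P')(m) = -302
Function('o')(Z, n) = Mul(-8, Pow(Add(Z, n), -1), Add(-112, Z)) (Function('o')(Z, n) = Mul(-8, Mul(Add(Z, -112), Pow(Add(n, Z), -1))) = Mul(-8, Mul(Add(-112, Z), Pow(Add(Z, n), -1))) = Mul(-8, Mul(Pow(Add(Z, n), -1), Add(-112, Z))) = Mul(-8, Pow(Add(Z, n), -1), Add(-112, Z)))
Add(Add(Function('o')(500, 162), Function('P')(344)), -79565) = Add(Add(Mul(8, Pow(Add(500, 162), -1), Add(112, Mul(-1, 500))), -302), -79565) = Add(Add(Mul(8, Pow(662, -1), Add(112, -500)), -302), -79565) = Add(Add(Mul(8, Rational(1, 662), -388), -302), -79565) = Add(Add(Rational(-1552, 331), -302), -79565) = Add(Rational(-101514, 331), -79565) = Rational(-26437529, 331)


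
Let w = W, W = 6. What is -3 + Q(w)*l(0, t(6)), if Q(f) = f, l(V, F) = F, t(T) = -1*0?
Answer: -3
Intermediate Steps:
t(T) = 0
w = 6
-3 + Q(w)*l(0, t(6)) = -3 + 6*0 = -3 + 0 = -3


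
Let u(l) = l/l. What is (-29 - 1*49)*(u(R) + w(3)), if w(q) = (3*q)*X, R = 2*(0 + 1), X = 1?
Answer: -780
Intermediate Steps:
R = 2 (R = 2*1 = 2)
u(l) = 1
w(q) = 3*q (w(q) = (3*q)*1 = 3*q)
(-29 - 1*49)*(u(R) + w(3)) = (-29 - 1*49)*(1 + 3*3) = (-29 - 49)*(1 + 9) = -78*10 = -780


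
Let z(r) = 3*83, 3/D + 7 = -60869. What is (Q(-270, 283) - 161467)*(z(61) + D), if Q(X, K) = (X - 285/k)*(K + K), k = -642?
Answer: -14148347611464/180937 ≈ -7.8195e+7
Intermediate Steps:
D = -1/20292 (D = 3/(-7 - 60869) = 3/(-60876) = 3*(-1/60876) = -1/20292 ≈ -4.9281e-5)
Q(X, K) = 2*K*(95/214 + X) (Q(X, K) = (X - 285/(-642))*(K + K) = (X - 285*(-1/642))*(2*K) = (X + 95/214)*(2*K) = (95/214 + X)*(2*K) = 2*K*(95/214 + X))
z(r) = 249
(Q(-270, 283) - 161467)*(z(61) + D) = ((1/107)*283*(95 + 214*(-270)) - 161467)*(249 - 1/20292) = ((1/107)*283*(95 - 57780) - 161467)*(5052707/20292) = ((1/107)*283*(-57685) - 161467)*(5052707/20292) = (-16324855/107 - 161467)*(5052707/20292) = -33601824/107*5052707/20292 = -14148347611464/180937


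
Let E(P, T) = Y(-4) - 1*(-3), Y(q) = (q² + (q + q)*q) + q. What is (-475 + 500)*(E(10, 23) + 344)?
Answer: 9775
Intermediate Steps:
Y(q) = q + 3*q² (Y(q) = (q² + (2*q)*q) + q = (q² + 2*q²) + q = 3*q² + q = q + 3*q²)
E(P, T) = 47 (E(P, T) = -4*(1 + 3*(-4)) - 1*(-3) = -4*(1 - 12) + 3 = -4*(-11) + 3 = 44 + 3 = 47)
(-475 + 500)*(E(10, 23) + 344) = (-475 + 500)*(47 + 344) = 25*391 = 9775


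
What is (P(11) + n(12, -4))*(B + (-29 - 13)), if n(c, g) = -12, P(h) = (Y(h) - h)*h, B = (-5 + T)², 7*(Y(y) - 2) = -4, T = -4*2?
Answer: -104267/7 ≈ -14895.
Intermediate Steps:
T = -8
Y(y) = 10/7 (Y(y) = 2 + (⅐)*(-4) = 2 - 4/7 = 10/7)
B = 169 (B = (-5 - 8)² = (-13)² = 169)
P(h) = h*(10/7 - h) (P(h) = (10/7 - h)*h = h*(10/7 - h))
(P(11) + n(12, -4))*(B + (-29 - 13)) = ((⅐)*11*(10 - 7*11) - 12)*(169 + (-29 - 13)) = ((⅐)*11*(10 - 77) - 12)*(169 - 42) = ((⅐)*11*(-67) - 12)*127 = (-737/7 - 12)*127 = -821/7*127 = -104267/7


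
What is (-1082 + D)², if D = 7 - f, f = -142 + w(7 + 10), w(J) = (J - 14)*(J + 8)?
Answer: 1016064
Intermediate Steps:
w(J) = (-14 + J)*(8 + J)
f = -67 (f = -142 + (-112 + (7 + 10)² - 6*(7 + 10)) = -142 + (-112 + 17² - 6*17) = -142 + (-112 + 289 - 102) = -142 + 75 = -67)
D = 74 (D = 7 - 1*(-67) = 7 + 67 = 74)
(-1082 + D)² = (-1082 + 74)² = (-1008)² = 1016064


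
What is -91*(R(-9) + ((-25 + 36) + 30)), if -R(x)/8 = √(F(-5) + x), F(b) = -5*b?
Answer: -819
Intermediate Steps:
R(x) = -8*√(25 + x) (R(x) = -8*√(-5*(-5) + x) = -8*√(25 + x))
-91*(R(-9) + ((-25 + 36) + 30)) = -91*(-8*√(25 - 9) + ((-25 + 36) + 30)) = -91*(-8*√16 + (11 + 30)) = -91*(-8*4 + 41) = -91*(-32 + 41) = -91*9 = -819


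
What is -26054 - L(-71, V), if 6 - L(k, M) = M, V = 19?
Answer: -26041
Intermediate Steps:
L(k, M) = 6 - M
-26054 - L(-71, V) = -26054 - (6 - 1*19) = -26054 - (6 - 19) = -26054 - 1*(-13) = -26054 + 13 = -26041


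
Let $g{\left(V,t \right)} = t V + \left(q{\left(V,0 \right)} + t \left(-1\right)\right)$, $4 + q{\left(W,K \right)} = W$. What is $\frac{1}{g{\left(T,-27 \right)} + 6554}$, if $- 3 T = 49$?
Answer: $\frac{3}{21005} \approx 0.00014282$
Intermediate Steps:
$T = - \frac{49}{3}$ ($T = \left(- \frac{1}{3}\right) 49 = - \frac{49}{3} \approx -16.333$)
$q{\left(W,K \right)} = -4 + W$
$g{\left(V,t \right)} = -4 + V - t + V t$ ($g{\left(V,t \right)} = t V + \left(\left(-4 + V\right) + t \left(-1\right)\right) = V t - \left(4 + t - V\right) = -4 + V - t + V t$)
$\frac{1}{g{\left(T,-27 \right)} + 6554} = \frac{1}{\left(-4 - \frac{49}{3} - -27 - -441\right) + 6554} = \frac{1}{\left(-4 - \frac{49}{3} + 27 + 441\right) + 6554} = \frac{1}{\frac{1343}{3} + 6554} = \frac{1}{\frac{21005}{3}} = \frac{3}{21005}$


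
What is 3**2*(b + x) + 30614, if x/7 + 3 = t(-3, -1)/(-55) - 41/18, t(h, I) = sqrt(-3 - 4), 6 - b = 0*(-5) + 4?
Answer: 60599/2 - 63*I*sqrt(7)/55 ≈ 30300.0 - 3.0306*I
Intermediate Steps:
b = 2 (b = 6 - (0*(-5) + 4) = 6 - (0 + 4) = 6 - 1*4 = 6 - 4 = 2)
t(h, I) = I*sqrt(7) (t(h, I) = sqrt(-7) = I*sqrt(7))
x = -665/18 - 7*I*sqrt(7)/55 (x = -21 + 7*((I*sqrt(7))/(-55) - 41/18) = -21 + 7*((I*sqrt(7))*(-1/55) - 41*1/18) = -21 + 7*(-I*sqrt(7)/55 - 41/18) = -21 + 7*(-41/18 - I*sqrt(7)/55) = -21 + (-287/18 - 7*I*sqrt(7)/55) = -665/18 - 7*I*sqrt(7)/55 ≈ -36.944 - 0.33673*I)
3**2*(b + x) + 30614 = 3**2*(2 + (-665/18 - 7*I*sqrt(7)/55)) + 30614 = 9*(-629/18 - 7*I*sqrt(7)/55) + 30614 = (-629/2 - 63*I*sqrt(7)/55) + 30614 = 60599/2 - 63*I*sqrt(7)/55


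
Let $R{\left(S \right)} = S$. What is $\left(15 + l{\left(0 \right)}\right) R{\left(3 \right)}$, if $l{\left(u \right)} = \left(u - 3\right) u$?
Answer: $45$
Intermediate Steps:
$l{\left(u \right)} = u \left(-3 + u\right)$ ($l{\left(u \right)} = \left(-3 + u\right) u = u \left(-3 + u\right)$)
$\left(15 + l{\left(0 \right)}\right) R{\left(3 \right)} = \left(15 + 0 \left(-3 + 0\right)\right) 3 = \left(15 + 0 \left(-3\right)\right) 3 = \left(15 + 0\right) 3 = 15 \cdot 3 = 45$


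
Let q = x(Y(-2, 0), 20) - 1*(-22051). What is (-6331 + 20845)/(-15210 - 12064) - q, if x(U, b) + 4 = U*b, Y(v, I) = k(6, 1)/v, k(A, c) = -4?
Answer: -301207676/13637 ≈ -22088.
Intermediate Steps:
Y(v, I) = -4/v
x(U, b) = -4 + U*b
q = 22087 (q = (-4 - 4/(-2)*20) - 1*(-22051) = (-4 - 4*(-½)*20) + 22051 = (-4 + 2*20) + 22051 = (-4 + 40) + 22051 = 36 + 22051 = 22087)
(-6331 + 20845)/(-15210 - 12064) - q = (-6331 + 20845)/(-15210 - 12064) - 1*22087 = 14514/(-27274) - 22087 = 14514*(-1/27274) - 22087 = -7257/13637 - 22087 = -301207676/13637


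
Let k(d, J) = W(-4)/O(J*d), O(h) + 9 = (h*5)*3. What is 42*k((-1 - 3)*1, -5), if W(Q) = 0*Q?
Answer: 0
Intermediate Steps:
W(Q) = 0
O(h) = -9 + 15*h (O(h) = -9 + (h*5)*3 = -9 + (5*h)*3 = -9 + 15*h)
k(d, J) = 0 (k(d, J) = 0/(-9 + 15*(J*d)) = 0/(-9 + 15*J*d) = 0)
42*k((-1 - 3)*1, -5) = 42*0 = 0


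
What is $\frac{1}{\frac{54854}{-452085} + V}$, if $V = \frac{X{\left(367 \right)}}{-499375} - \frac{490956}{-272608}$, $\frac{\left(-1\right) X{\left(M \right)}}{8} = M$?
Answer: $\frac{3077198379885000}{5186628268115549} \approx 0.59329$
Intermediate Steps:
$X{\left(M \right)} = - 8 M$
$V = \frac{61492882397}{34033405000}$ ($V = \frac{\left(-8\right) 367}{-499375} - \frac{490956}{-272608} = \left(-2936\right) \left(- \frac{1}{499375}\right) - - \frac{122739}{68152} = \frac{2936}{499375} + \frac{122739}{68152} = \frac{61492882397}{34033405000} \approx 1.8068$)
$\frac{1}{\frac{54854}{-452085} + V} = \frac{1}{\frac{54854}{-452085} + \frac{61492882397}{34033405000}} = \frac{1}{54854 \left(- \frac{1}{452085}\right) + \frac{61492882397}{34033405000}} = \frac{1}{- \frac{54854}{452085} + \frac{61492882397}{34033405000}} = \frac{1}{\frac{5186628268115549}{3077198379885000}} = \frac{3077198379885000}{5186628268115549}$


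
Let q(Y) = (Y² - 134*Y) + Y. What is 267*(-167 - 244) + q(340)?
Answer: -39357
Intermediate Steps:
q(Y) = Y² - 133*Y
267*(-167 - 244) + q(340) = 267*(-167 - 244) + 340*(-133 + 340) = 267*(-411) + 340*207 = -109737 + 70380 = -39357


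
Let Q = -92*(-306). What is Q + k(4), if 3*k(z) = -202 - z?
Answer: 84250/3 ≈ 28083.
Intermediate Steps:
Q = 28152
k(z) = -202/3 - z/3 (k(z) = (-202 - z)/3 = -202/3 - z/3)
Q + k(4) = 28152 + (-202/3 - ⅓*4) = 28152 + (-202/3 - 4/3) = 28152 - 206/3 = 84250/3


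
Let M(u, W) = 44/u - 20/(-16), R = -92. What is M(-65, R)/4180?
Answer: 149/1086800 ≈ 0.00013710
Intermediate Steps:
M(u, W) = 5/4 + 44/u (M(u, W) = 44/u - 20*(-1/16) = 44/u + 5/4 = 5/4 + 44/u)
M(-65, R)/4180 = (5/4 + 44/(-65))/4180 = (5/4 + 44*(-1/65))*(1/4180) = (5/4 - 44/65)*(1/4180) = (149/260)*(1/4180) = 149/1086800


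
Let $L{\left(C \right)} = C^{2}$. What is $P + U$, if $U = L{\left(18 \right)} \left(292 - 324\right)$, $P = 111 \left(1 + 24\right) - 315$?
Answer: $-7908$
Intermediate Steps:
$P = 2460$ ($P = 111 \cdot 25 - 315 = 2775 - 315 = 2460$)
$U = -10368$ ($U = 18^{2} \left(292 - 324\right) = 324 \left(-32\right) = -10368$)
$P + U = 2460 - 10368 = -7908$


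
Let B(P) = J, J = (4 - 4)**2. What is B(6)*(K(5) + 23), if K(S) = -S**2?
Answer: 0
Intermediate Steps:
J = 0 (J = 0**2 = 0)
B(P) = 0
B(6)*(K(5) + 23) = 0*(-1*5**2 + 23) = 0*(-1*25 + 23) = 0*(-25 + 23) = 0*(-2) = 0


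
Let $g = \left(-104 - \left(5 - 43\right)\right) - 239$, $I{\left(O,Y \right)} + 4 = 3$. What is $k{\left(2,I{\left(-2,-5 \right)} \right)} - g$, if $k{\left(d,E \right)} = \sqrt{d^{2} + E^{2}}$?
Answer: $305 + \sqrt{5} \approx 307.24$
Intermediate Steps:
$I{\left(O,Y \right)} = -1$ ($I{\left(O,Y \right)} = -4 + 3 = -1$)
$k{\left(d,E \right)} = \sqrt{E^{2} + d^{2}}$
$g = -305$ ($g = \left(-104 - -38\right) - 239 = \left(-104 + 38\right) - 239 = -66 - 239 = -305$)
$k{\left(2,I{\left(-2,-5 \right)} \right)} - g = \sqrt{\left(-1\right)^{2} + 2^{2}} - -305 = \sqrt{1 + 4} + 305 = \sqrt{5} + 305 = 305 + \sqrt{5}$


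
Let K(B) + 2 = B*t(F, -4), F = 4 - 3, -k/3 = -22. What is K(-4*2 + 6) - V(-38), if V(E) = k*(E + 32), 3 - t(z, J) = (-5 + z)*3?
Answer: 364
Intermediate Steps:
k = 66 (k = -3*(-22) = 66)
F = 1
t(z, J) = 18 - 3*z (t(z, J) = 3 - (-5 + z)*3 = 3 - (-15 + 3*z) = 3 + (15 - 3*z) = 18 - 3*z)
K(B) = -2 + 15*B (K(B) = -2 + B*(18 - 3*1) = -2 + B*(18 - 3) = -2 + B*15 = -2 + 15*B)
V(E) = 2112 + 66*E (V(E) = 66*(E + 32) = 66*(32 + E) = 2112 + 66*E)
K(-4*2 + 6) - V(-38) = (-2 + 15*(-4*2 + 6)) - (2112 + 66*(-38)) = (-2 + 15*(-8 + 6)) - (2112 - 2508) = (-2 + 15*(-2)) - 1*(-396) = (-2 - 30) + 396 = -32 + 396 = 364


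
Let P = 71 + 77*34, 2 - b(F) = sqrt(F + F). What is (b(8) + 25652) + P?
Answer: 28339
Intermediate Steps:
b(F) = 2 - sqrt(2)*sqrt(F) (b(F) = 2 - sqrt(F + F) = 2 - sqrt(2*F) = 2 - sqrt(2)*sqrt(F))
P = 2689 (P = 71 + 2618 = 2689)
(b(8) + 25652) + P = ((2 - sqrt(2)*sqrt(8)) + 25652) + 2689 = ((2 - sqrt(2)*2*sqrt(2)) + 25652) + 2689 = ((2 - 4) + 25652) + 2689 = (-2 + 25652) + 2689 = 25650 + 2689 = 28339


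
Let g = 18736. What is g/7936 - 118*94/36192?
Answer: 1152475/560976 ≈ 2.0544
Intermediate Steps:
g/7936 - 118*94/36192 = 18736/7936 - 118*94/36192 = 18736*(1/7936) - 11092*1/36192 = 1171/496 - 2773/9048 = 1152475/560976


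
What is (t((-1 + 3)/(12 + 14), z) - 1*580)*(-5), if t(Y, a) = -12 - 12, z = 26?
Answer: 3020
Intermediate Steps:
t(Y, a) = -24
(t((-1 + 3)/(12 + 14), z) - 1*580)*(-5) = (-24 - 1*580)*(-5) = (-24 - 580)*(-5) = -604*(-5) = 3020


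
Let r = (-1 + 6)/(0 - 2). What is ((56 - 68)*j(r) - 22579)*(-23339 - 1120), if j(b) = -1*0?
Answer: 552259761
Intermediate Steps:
r = -5/2 (r = 5/(-2) = 5*(-½) = -5/2 ≈ -2.5000)
j(b) = 0
((56 - 68)*j(r) - 22579)*(-23339 - 1120) = ((56 - 68)*0 - 22579)*(-23339 - 1120) = (-12*0 - 22579)*(-24459) = (0 - 22579)*(-24459) = -22579*(-24459) = 552259761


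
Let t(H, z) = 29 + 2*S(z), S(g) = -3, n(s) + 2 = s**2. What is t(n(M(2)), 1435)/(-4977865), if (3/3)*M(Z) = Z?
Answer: -23/4977865 ≈ -4.6205e-6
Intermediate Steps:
M(Z) = Z
n(s) = -2 + s**2
t(H, z) = 23 (t(H, z) = 29 + 2*(-3) = 29 - 6 = 23)
t(n(M(2)), 1435)/(-4977865) = 23/(-4977865) = 23*(-1/4977865) = -23/4977865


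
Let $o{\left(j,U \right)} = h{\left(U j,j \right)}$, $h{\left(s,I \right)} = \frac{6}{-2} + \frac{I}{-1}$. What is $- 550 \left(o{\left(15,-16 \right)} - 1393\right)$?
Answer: $776050$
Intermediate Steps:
$h{\left(s,I \right)} = -3 - I$ ($h{\left(s,I \right)} = 6 \left(- \frac{1}{2}\right) + I \left(-1\right) = -3 - I$)
$o{\left(j,U \right)} = -3 - j$
$- 550 \left(o{\left(15,-16 \right)} - 1393\right) = - 550 \left(\left(-3 - 15\right) - 1393\right) = - 550 \left(-18 - 1393\right) = \left(-550\right) \left(-1411\right) = 776050$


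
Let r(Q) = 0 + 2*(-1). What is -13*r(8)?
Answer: 26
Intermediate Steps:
r(Q) = -2 (r(Q) = 0 - 2 = -2)
-13*r(8) = -13*(-2) = 26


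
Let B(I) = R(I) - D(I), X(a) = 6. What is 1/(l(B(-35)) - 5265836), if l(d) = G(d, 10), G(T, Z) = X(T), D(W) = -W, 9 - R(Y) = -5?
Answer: -1/5265830 ≈ -1.8990e-7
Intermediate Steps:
R(Y) = 14 (R(Y) = 9 - 1*(-5) = 9 + 5 = 14)
B(I) = 14 + I (B(I) = 14 - (-1)*I = 14 + I)
G(T, Z) = 6
l(d) = 6
1/(l(B(-35)) - 5265836) = 1/(6 - 5265836) = 1/(-5265830) = -1/5265830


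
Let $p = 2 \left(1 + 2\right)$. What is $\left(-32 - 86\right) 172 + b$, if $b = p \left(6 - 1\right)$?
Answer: $-20266$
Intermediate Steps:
$p = 6$ ($p = 2 \cdot 3 = 6$)
$b = 30$ ($b = 6 \left(6 - 1\right) = 6 \cdot 5 = 30$)
$\left(-32 - 86\right) 172 + b = \left(-32 - 86\right) 172 + 30 = \left(-118\right) 172 + 30 = -20296 + 30 = -20266$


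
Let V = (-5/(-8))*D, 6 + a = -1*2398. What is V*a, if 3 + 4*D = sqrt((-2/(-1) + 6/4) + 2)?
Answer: 9015/8 - 3005*sqrt(22)/16 ≈ 245.96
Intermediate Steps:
a = -2404 (a = -6 - 1*2398 = -6 - 2398 = -2404)
D = -3/4 + sqrt(22)/8 (D = -3/4 + sqrt((-2/(-1) + 6/4) + 2)/4 = -3/4 + sqrt((-2*(-1) + 6*(1/4)) + 2)/4 = -3/4 + sqrt((2 + 3/2) + 2)/4 = -3/4 + sqrt(7/2 + 2)/4 = -3/4 + sqrt(11/2)/4 = -3/4 + (sqrt(22)/2)/4 = -3/4 + sqrt(22)/8 ≈ -0.16370)
V = -15/32 + 5*sqrt(22)/64 (V = (-5/(-8))*(-3/4 + sqrt(22)/8) = (-5*(-1/8))*(-3/4 + sqrt(22)/8) = 5*(-3/4 + sqrt(22)/8)/8 = -15/32 + 5*sqrt(22)/64 ≈ -0.10231)
V*a = (-15/32 + 5*sqrt(22)/64)*(-2404) = 9015/8 - 3005*sqrt(22)/16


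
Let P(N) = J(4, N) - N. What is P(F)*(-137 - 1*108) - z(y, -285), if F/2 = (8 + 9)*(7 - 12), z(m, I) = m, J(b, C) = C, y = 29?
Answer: -29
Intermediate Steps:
F = -170 (F = 2*((8 + 9)*(7 - 12)) = 2*(17*(-5)) = 2*(-85) = -170)
P(N) = 0 (P(N) = N - N = 0)
P(F)*(-137 - 1*108) - z(y, -285) = 0*(-137 - 1*108) - 1*29 = 0*(-137 - 108) - 29 = 0*(-245) - 29 = 0 - 29 = -29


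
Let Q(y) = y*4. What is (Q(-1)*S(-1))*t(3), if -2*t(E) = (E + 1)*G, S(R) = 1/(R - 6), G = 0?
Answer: 0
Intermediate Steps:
Q(y) = 4*y
S(R) = 1/(-6 + R)
t(E) = 0 (t(E) = -(E + 1)*0/2 = -(1 + E)*0/2 = -½*0 = 0)
(Q(-1)*S(-1))*t(3) = ((4*(-1))/(-6 - 1))*0 = -4/(-7)*0 = -4*(-⅐)*0 = (4/7)*0 = 0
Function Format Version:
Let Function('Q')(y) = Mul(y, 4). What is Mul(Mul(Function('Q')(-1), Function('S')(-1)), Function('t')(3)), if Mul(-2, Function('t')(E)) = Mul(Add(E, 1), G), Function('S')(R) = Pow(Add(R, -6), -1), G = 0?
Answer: 0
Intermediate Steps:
Function('Q')(y) = Mul(4, y)
Function('S')(R) = Pow(Add(-6, R), -1)
Function('t')(E) = 0 (Function('t')(E) = Mul(Rational(-1, 2), Mul(Add(E, 1), 0)) = Mul(Rational(-1, 2), Mul(Add(1, E), 0)) = Mul(Rational(-1, 2), 0) = 0)
Mul(Mul(Function('Q')(-1), Function('S')(-1)), Function('t')(3)) = Mul(Mul(Mul(4, -1), Pow(Add(-6, -1), -1)), 0) = Mul(Mul(-4, Pow(-7, -1)), 0) = Mul(Mul(-4, Rational(-1, 7)), 0) = Mul(Rational(4, 7), 0) = 0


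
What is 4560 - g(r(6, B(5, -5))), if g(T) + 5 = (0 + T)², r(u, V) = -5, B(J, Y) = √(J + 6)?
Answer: 4540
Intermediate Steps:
B(J, Y) = √(6 + J)
g(T) = -5 + T² (g(T) = -5 + (0 + T)² = -5 + T²)
4560 - g(r(6, B(5, -5))) = 4560 - (-5 + (-5)²) = 4560 - (-5 + 25) = 4560 - 1*20 = 4560 - 20 = 4540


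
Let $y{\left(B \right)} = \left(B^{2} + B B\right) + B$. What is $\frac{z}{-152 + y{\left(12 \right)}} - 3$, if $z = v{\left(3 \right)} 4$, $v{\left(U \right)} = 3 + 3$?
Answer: $- \frac{105}{37} \approx -2.8378$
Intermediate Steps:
$y{\left(B \right)} = B + 2 B^{2}$ ($y{\left(B \right)} = \left(B^{2} + B^{2}\right) + B = 2 B^{2} + B = B + 2 B^{2}$)
$v{\left(U \right)} = 6$
$z = 24$ ($z = 6 \cdot 4 = 24$)
$\frac{z}{-152 + y{\left(12 \right)}} - 3 = \frac{1}{-152 + 12 \left(1 + 2 \cdot 12\right)} 24 - 3 = \frac{1}{-152 + 12 \left(1 + 24\right)} 24 - 3 = \frac{1}{-152 + 12 \cdot 25} \cdot 24 - 3 = \frac{1}{-152 + 300} \cdot 24 - 3 = \frac{1}{148} \cdot 24 - 3 = \frac{6}{37} - 3 = - \frac{105}{37}$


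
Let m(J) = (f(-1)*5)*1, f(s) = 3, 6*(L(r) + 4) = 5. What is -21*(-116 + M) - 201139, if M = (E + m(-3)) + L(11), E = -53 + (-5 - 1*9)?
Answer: -395089/2 ≈ -1.9754e+5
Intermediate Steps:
L(r) = -19/6 (L(r) = -4 + (⅙)*5 = -4 + ⅚ = -19/6)
E = -67 (E = -53 + (-5 - 9) = -53 - 14 = -67)
m(J) = 15 (m(J) = (3*5)*1 = 15*1 = 15)
M = -331/6 (M = (-67 + 15) - 19/6 = -52 - 19/6 = -331/6 ≈ -55.167)
-21*(-116 + M) - 201139 = -21*(-116 - 331/6) - 201139 = -21*(-1027/6) - 201139 = 7189/2 - 201139 = -395089/2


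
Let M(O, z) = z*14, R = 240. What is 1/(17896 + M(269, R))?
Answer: 1/21256 ≈ 4.7046e-5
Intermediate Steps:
M(O, z) = 14*z
1/(17896 + M(269, R)) = 1/(17896 + 14*240) = 1/(17896 + 3360) = 1/21256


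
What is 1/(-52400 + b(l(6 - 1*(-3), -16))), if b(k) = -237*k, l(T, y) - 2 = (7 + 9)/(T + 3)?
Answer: -1/53190 ≈ -1.8801e-5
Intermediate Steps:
l(T, y) = 2 + 16/(3 + T) (l(T, y) = 2 + (7 + 9)/(T + 3) = 2 + 16/(3 + T))
1/(-52400 + b(l(6 - 1*(-3), -16))) = 1/(-52400 - 474*(11 + (6 - 1*(-3)))/(3 + (6 - 1*(-3)))) = 1/(-52400 - 474*(11 + (6 + 3))/(3 + (6 + 3))) = 1/(-52400 - 474*(11 + 9)/(3 + 9)) = 1/(-52400 - 474*20/12) = 1/(-52400 - 237*10/3) = 1/(-52400 - 790) = 1/(-53190) = -1/53190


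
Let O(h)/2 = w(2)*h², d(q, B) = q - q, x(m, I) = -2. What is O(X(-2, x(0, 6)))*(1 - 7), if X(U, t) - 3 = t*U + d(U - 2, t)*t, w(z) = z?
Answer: -1176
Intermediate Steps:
d(q, B) = 0
X(U, t) = 3 + U*t (X(U, t) = 3 + (t*U + 0*t) = 3 + (U*t + 0) = 3 + U*t)
O(h) = 4*h² (O(h) = 2*(2*h²) = 4*h²)
O(X(-2, x(0, 6)))*(1 - 7) = (4*(3 - 2*(-2))²)*(1 - 7) = (4*(3 + 4)²)*(-6) = (4*7²)*(-6) = (4*49)*(-6) = 196*(-6) = -1176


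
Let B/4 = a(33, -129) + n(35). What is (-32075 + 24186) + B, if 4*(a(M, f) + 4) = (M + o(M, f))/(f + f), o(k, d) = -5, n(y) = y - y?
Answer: -1019759/129 ≈ -7905.1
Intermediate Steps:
n(y) = 0
a(M, f) = -4 + (-5 + M)/(8*f) (a(M, f) = -4 + ((M - 5)/(f + f))/4 = -4 + ((-5 + M)/((2*f)))/4 = -4 + ((-5 + M)*(1/(2*f)))/4 = -4 + ((-5 + M)/(2*f))/4 = -4 + (-5 + M)/(8*f))
B = -2078/129 (B = 4*((⅛)*(-5 + 33 - 32*(-129))/(-129) + 0) = 4*((⅛)*(-1/129)*(-5 + 33 + 4128) + 0) = 4*((⅛)*(-1/129)*4156 + 0) = 4*(-1039/258 + 0) = 4*(-1039/258) = -2078/129 ≈ -16.109)
(-32075 + 24186) + B = (-32075 + 24186) - 2078/129 = -7889 - 2078/129 = -1019759/129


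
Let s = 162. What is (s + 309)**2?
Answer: 221841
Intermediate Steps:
(s + 309)**2 = (162 + 309)**2 = 471**2 = 221841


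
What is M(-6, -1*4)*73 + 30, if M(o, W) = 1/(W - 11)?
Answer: 377/15 ≈ 25.133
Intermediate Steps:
M(o, W) = 1/(-11 + W)
M(-6, -1*4)*73 + 30 = 73/(-11 - 1*4) + 30 = 73/(-11 - 4) + 30 = 73/(-15) + 30 = -1/15*73 + 30 = -73/15 + 30 = 377/15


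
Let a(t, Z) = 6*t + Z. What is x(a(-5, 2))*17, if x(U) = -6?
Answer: -102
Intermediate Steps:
a(t, Z) = Z + 6*t
x(a(-5, 2))*17 = -6*17 = -102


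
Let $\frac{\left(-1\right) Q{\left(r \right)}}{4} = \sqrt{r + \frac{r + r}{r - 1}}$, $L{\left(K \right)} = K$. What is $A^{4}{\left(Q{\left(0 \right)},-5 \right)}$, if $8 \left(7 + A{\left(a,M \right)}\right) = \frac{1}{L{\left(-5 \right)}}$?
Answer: $\frac{6234839521}{2560000} \approx 2435.5$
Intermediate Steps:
$Q{\left(r \right)} = - 4 \sqrt{r + \frac{2 r}{-1 + r}}$ ($Q{\left(r \right)} = - 4 \sqrt{r + \frac{r + r}{r - 1}} = - 4 \sqrt{r + \frac{2 r}{-1 + r}}$)
$A{\left(a,M \right)} = - \frac{281}{40}$ ($A{\left(a,M \right)} = -7 + \frac{1}{8 \left(-5\right)} = -7 + \frac{1}{8} \left(- \frac{1}{5}\right) = -7 - \frac{1}{40} = - \frac{281}{40}$)
$A^{4}{\left(Q{\left(0 \right)},-5 \right)} = \left(- \frac{281}{40}\right)^{4} = \frac{6234839521}{2560000}$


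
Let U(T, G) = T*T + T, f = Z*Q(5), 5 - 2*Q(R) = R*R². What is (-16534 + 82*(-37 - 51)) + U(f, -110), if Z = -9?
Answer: 268390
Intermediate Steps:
Q(R) = 5/2 - R³/2 (Q(R) = 5/2 - R*R²/2 = 5/2 - R³/2)
f = 540 (f = -9*(5/2 - ½*5³) = -9*(5/2 - ½*125) = -9*(5/2 - 125/2) = -9*(-60) = 540)
U(T, G) = T + T² (U(T, G) = T² + T = T + T²)
(-16534 + 82*(-37 - 51)) + U(f, -110) = (-16534 + 82*(-37 - 51)) + 540*(1 + 540) = (-16534 + 82*(-88)) + 540*541 = (-16534 - 7216) + 292140 = -23750 + 292140 = 268390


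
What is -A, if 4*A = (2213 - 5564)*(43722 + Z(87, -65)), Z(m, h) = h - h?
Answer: 73256211/2 ≈ 3.6628e+7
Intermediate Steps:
Z(m, h) = 0
A = -73256211/2 (A = ((2213 - 5564)*(43722 + 0))/4 = (-3351*43722)/4 = (1/4)*(-146512422) = -73256211/2 ≈ -3.6628e+7)
-A = -1*(-73256211/2) = 73256211/2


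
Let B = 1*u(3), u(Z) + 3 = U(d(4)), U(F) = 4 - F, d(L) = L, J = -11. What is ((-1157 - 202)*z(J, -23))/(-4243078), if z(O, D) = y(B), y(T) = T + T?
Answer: -4077/2121539 ≈ -0.0019217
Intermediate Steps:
u(Z) = -3 (u(Z) = -3 + (4 - 1*4) = -3 + (4 - 4) = -3 + 0 = -3)
B = -3 (B = 1*(-3) = -3)
y(T) = 2*T
z(O, D) = -6 (z(O, D) = 2*(-3) = -6)
((-1157 - 202)*z(J, -23))/(-4243078) = ((-1157 - 202)*(-6))/(-4243078) = -1359*(-6)*(-1/4243078) = 8154*(-1/4243078) = -4077/2121539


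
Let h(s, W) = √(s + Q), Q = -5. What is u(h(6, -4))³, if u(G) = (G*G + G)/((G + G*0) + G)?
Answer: 1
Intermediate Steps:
h(s, W) = √(-5 + s) (h(s, W) = √(s - 5) = √(-5 + s))
u(G) = (G + G²)/(2*G) (u(G) = (G² + G)/((G + 0) + G) = (G + G²)/(G + G) = (G + G²)/((2*G)) = (G + G²)*(1/(2*G)) = (G + G²)/(2*G))
u(h(6, -4))³ = (½ + √(-5 + 6)/2)³ = (½ + √1/2)³ = (½ + (½)*1)³ = (½ + ½)³ = 1³ = 1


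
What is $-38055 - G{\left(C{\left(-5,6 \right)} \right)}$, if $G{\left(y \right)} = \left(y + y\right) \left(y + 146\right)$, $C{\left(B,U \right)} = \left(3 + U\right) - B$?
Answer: $-42535$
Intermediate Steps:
$C{\left(B,U \right)} = 3 + U - B$
$G{\left(y \right)} = 2 y \left(146 + y\right)$
$-38055 - G{\left(C{\left(-5,6 \right)} \right)} = -38055 - 2 \left(3 + 6 - -5\right) \left(146 + \left(3 + 6 - -5\right)\right) = -38055 - 2 \left(3 + 6 + 5\right) \left(146 + \left(3 + 6 + 5\right)\right) = -38055 - 2 \cdot 14 \left(146 + 14\right) = -38055 - 2 \cdot 14 \cdot 160 = -38055 - 4480 = -42535$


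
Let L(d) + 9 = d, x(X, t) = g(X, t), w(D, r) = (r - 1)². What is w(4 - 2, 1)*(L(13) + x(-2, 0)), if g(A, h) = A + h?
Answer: 0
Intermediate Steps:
w(D, r) = (-1 + r)²
x(X, t) = X + t
L(d) = -9 + d
w(4 - 2, 1)*(L(13) + x(-2, 0)) = (-1 + 1)²*((-9 + 13) + (-2 + 0)) = 0²*(4 - 2) = 0*2 = 0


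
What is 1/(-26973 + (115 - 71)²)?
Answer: -1/25037 ≈ -3.9941e-5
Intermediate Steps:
1/(-26973 + (115 - 71)²) = 1/(-26973 + 44²) = 1/(-26973 + 1936) = 1/(-25037) = -1/25037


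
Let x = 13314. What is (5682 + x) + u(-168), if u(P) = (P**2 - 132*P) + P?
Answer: 69228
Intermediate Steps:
u(P) = P**2 - 131*P
(5682 + x) + u(-168) = (5682 + 13314) - 168*(-131 - 168) = 18996 - 168*(-299) = 18996 + 50232 = 69228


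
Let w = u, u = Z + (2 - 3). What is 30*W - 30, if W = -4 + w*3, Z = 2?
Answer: -60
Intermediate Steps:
u = 1 (u = 2 + (2 - 3) = 2 - 1 = 1)
w = 1
W = -1 (W = -4 + 1*3 = -4 + 3 = -1)
30*W - 30 = 30*(-1) - 30 = -30 - 30 = -60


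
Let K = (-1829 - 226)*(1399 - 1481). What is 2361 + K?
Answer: 170871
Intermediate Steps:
K = 168510 (K = -2055*(-82) = 168510)
2361 + K = 2361 + 168510 = 170871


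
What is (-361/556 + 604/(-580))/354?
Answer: -136301/28539480 ≈ -0.0047759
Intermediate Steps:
(-361/556 + 604/(-580))/354 = (-361*1/556 + 604*(-1/580))/354 = (-361/556 - 151/145)/354 = (1/354)*(-136301/80620) = -136301/28539480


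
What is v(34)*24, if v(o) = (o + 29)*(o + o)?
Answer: 102816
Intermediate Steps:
v(o) = 2*o*(29 + o) (v(o) = (29 + o)*(2*o) = 2*o*(29 + o))
v(34)*24 = (2*34*(29 + 34))*24 = (2*34*63)*24 = 4284*24 = 102816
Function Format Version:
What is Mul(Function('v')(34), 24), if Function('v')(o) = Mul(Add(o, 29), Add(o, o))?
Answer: 102816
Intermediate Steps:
Function('v')(o) = Mul(2, o, Add(29, o)) (Function('v')(o) = Mul(Add(29, o), Mul(2, o)) = Mul(2, o, Add(29, o)))
Mul(Function('v')(34), 24) = Mul(Mul(2, 34, Add(29, 34)), 24) = Mul(Mul(2, 34, 63), 24) = Mul(4284, 24) = 102816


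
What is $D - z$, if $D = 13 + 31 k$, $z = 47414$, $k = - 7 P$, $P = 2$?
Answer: $-47835$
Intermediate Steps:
$k = -14$ ($k = \left(-7\right) 2 = -14$)
$D = -421$ ($D = 13 + 31 \left(-14\right) = 13 - 434 = -421$)
$D - z = -421 - 47414 = -47835$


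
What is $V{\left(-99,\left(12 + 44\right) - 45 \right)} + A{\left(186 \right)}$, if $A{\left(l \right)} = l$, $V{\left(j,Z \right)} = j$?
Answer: $87$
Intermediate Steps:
$V{\left(-99,\left(12 + 44\right) - 45 \right)} + A{\left(186 \right)} = -99 + 186 = 87$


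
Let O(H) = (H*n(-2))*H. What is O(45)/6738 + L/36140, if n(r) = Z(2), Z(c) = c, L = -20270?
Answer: 163129/4058522 ≈ 0.040194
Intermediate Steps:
n(r) = 2
O(H) = 2*H**2 (O(H) = (H*2)*H = (2*H)*H = 2*H**2)
O(45)/6738 + L/36140 = (2*45**2)/6738 - 20270/36140 = (2*2025)*(1/6738) - 20270*1/36140 = 4050*(1/6738) - 2027/3614 = 675/1123 - 2027/3614 = 163129/4058522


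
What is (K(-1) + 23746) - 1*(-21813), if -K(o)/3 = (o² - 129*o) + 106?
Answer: 44851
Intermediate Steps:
K(o) = -318 - 3*o² + 387*o (K(o) = -3*((o² - 129*o) + 106) = -3*(106 + o² - 129*o) = -318 - 3*o² + 387*o)
(K(-1) + 23746) - 1*(-21813) = ((-318 - 3*(-1)² + 387*(-1)) + 23746) - 1*(-21813) = ((-318 - 3*1 - 387) + 23746) + 21813 = ((-318 - 3 - 387) + 23746) + 21813 = (-708 + 23746) + 21813 = 23038 + 21813 = 44851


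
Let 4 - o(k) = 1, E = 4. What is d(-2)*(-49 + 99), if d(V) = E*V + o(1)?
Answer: -250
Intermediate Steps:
o(k) = 3 (o(k) = 4 - 1*1 = 4 - 1 = 3)
d(V) = 3 + 4*V (d(V) = 4*V + 3 = 3 + 4*V)
d(-2)*(-49 + 99) = (3 + 4*(-2))*(-49 + 99) = (3 - 8)*50 = -5*50 = -250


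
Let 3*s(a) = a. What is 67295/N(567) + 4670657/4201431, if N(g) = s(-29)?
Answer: -848070448382/121841499 ≈ -6960.4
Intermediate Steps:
s(a) = a/3
N(g) = -29/3 (N(g) = (⅓)*(-29) = -29/3)
67295/N(567) + 4670657/4201431 = 67295/(-29/3) + 4670657/4201431 = 67295*(-3/29) + 4670657*(1/4201431) = -201885/29 + 4670657/4201431 = -848070448382/121841499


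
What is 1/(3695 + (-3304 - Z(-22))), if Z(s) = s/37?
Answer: 37/14489 ≈ 0.0025537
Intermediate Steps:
Z(s) = s/37 (Z(s) = s*(1/37) = s/37)
1/(3695 + (-3304 - Z(-22))) = 1/(3695 + (-3304 - (-22)/37)) = 1/(3695 + (-3304 - 1*(-22/37))) = 1/(3695 + (-3304 + 22/37)) = 1/(3695 - 122226/37) = 1/(14489/37) = 37/14489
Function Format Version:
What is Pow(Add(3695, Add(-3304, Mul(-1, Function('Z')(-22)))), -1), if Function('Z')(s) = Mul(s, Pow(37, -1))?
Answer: Rational(37, 14489) ≈ 0.0025537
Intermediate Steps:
Function('Z')(s) = Mul(Rational(1, 37), s) (Function('Z')(s) = Mul(s, Rational(1, 37)) = Mul(Rational(1, 37), s))
Pow(Add(3695, Add(-3304, Mul(-1, Function('Z')(-22)))), -1) = Pow(Add(3695, Add(-3304, Mul(-1, Mul(Rational(1, 37), -22)))), -1) = Pow(Add(3695, Add(-3304, Mul(-1, Rational(-22, 37)))), -1) = Pow(Add(3695, Add(-3304, Rational(22, 37))), -1) = Pow(Add(3695, Rational(-122226, 37)), -1) = Pow(Rational(14489, 37), -1) = Rational(37, 14489)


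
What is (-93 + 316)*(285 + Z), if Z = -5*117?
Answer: -66900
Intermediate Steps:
Z = -585
(-93 + 316)*(285 + Z) = (-93 + 316)*(285 - 585) = 223*(-300) = -66900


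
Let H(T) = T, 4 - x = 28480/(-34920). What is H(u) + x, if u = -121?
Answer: -101429/873 ≈ -116.18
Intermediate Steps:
x = 4204/873 (x = 4 - 28480/(-34920) = 4 - 28480*(-1)/34920 = 4 - 1*(-712/873) = 4 + 712/873 = 4204/873 ≈ 4.8156)
H(u) + x = -121 + 4204/873 = -101429/873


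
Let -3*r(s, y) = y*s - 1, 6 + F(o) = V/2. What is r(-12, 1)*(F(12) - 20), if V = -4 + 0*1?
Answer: -364/3 ≈ -121.33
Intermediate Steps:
V = -4 (V = -4 + 0 = -4)
F(o) = -8 (F(o) = -6 - 4/2 = -6 - 4*½ = -6 - 2 = -8)
r(s, y) = ⅓ - s*y/3 (r(s, y) = -(y*s - 1)/3 = -(s*y - 1)/3 = -(-1 + s*y)/3 = ⅓ - s*y/3)
r(-12, 1)*(F(12) - 20) = (⅓ - ⅓*(-12)*1)*(-8 - 20) = (⅓ + 4)*(-28) = (13/3)*(-28) = -364/3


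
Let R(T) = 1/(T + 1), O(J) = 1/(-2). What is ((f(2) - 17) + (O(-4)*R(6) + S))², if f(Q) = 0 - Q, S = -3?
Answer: 95481/196 ≈ 487.15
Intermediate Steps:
O(J) = -½
R(T) = 1/(1 + T)
f(Q) = -Q
((f(2) - 17) + (O(-4)*R(6) + S))² = ((-1*2 - 17) + (-1/(2*(1 + 6)) - 3))² = ((-2 - 17) + (-½/7 - 3))² = (-19 + (-½*⅐ - 3))² = (-19 + (-1/14 - 3))² = (-19 - 43/14)² = (-309/14)² = 95481/196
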